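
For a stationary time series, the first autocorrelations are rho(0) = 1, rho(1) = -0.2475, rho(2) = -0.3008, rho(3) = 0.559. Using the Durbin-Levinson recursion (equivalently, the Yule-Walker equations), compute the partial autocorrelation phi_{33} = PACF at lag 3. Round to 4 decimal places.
\phi_{33} = 0.4510

The PACF at lag k is phi_{kk}, the last component of the solution
to the Yule-Walker system G_k phi = r_k where
  (G_k)_{ij} = rho(|i - j|), (r_k)_i = rho(i), i,j = 1..k.
Equivalently, Durbin-Levinson gives phi_{kk} iteratively:
  phi_{11} = rho(1)
  phi_{kk} = [rho(k) - sum_{j=1..k-1} phi_{k-1,j} rho(k-j)]
            / [1 - sum_{j=1..k-1} phi_{k-1,j} rho(j)],
  phi_{k,j} = phi_{k-1,j} - phi_{kk} phi_{k-1,k-j},  j = 1..k-1.
Step k = 1:
  phi_11 = rho(1) = -0.2475.
Step k = 2:
  phi_22 = [rho(2) - phi_11 rho(1)] / [1 - phi_11 rho(1)] = [-0.3008 - (-0.2475)(-0.2475)] / [1 - (-0.2475)(-0.2475)]
         = -0.36205625 / 0.93874375 = -0.385682.
  Update: phi_21 = phi_11 - phi_22 phi_11 = -0.2475 - (-0.385682)(-0.2475) = -0.342956.
Step k = 3:
  phi_33 = [rho(3) - phi_21 rho(2) - phi_22 rho(1)] / [1 - phi_21 rho(1) - phi_22 rho(2)]
    numerator   = 0.559 - (-0.342956)(-0.3008) - (-0.385682)(-0.2475) = 0.36038256
    denominator = 1 - (-0.342956)(-0.2475) - (-0.385682)(-0.3008) = 0.79910529
  phi_33 = 0.36038256 / 0.79910529 = 0.451.
Therefore phi_{33} = 0.4510.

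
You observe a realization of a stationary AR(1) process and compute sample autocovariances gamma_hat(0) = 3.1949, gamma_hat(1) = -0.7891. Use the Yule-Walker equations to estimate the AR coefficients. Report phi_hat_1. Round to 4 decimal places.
\hat\phi_{1} = -0.2470

The Yule-Walker equations for an AR(p) process read, in matrix form,
  Gamma_p phi = r_p,   with   (Gamma_p)_{ij} = gamma(|i - j|),
                       (r_p)_i = gamma(i),   i,j = 1..p.
Substitute the sample gammas (Toeplitz matrix and right-hand side of size 1):
  Gamma_p = [[3.1949]]
  r_p     = [-0.7891]
With p = 1 this is the single equation gamma(0) phi_1 = gamma(1):
  phi_hat_1 = gamma(1) / gamma(0) = -0.7891 / 3.1949 = -0.2470.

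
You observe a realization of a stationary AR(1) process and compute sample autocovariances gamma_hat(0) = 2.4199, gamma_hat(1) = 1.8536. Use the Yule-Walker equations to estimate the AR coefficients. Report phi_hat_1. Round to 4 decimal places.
\hat\phi_{1} = 0.7660

The Yule-Walker equations for an AR(p) process read, in matrix form,
  Gamma_p phi = r_p,   with   (Gamma_p)_{ij} = gamma(|i - j|),
                       (r_p)_i = gamma(i),   i,j = 1..p.
Substitute the sample gammas (Toeplitz matrix and right-hand side of size 1):
  Gamma_p = [[2.4199]]
  r_p     = [1.8536]
With p = 1 this is the single equation gamma(0) phi_1 = gamma(1):
  phi_hat_1 = gamma(1) / gamma(0) = 1.8536 / 2.4199 = 0.7660.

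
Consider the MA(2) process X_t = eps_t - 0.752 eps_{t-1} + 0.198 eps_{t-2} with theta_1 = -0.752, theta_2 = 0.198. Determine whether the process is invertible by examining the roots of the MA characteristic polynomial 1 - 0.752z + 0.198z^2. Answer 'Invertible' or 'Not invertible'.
\text{Invertible}

The MA(q) characteristic polynomial is P(z) = 1 - 0.752z + 0.198z^2.
Invertibility requires all roots to lie outside the unit circle, i.e. |z| > 1 for every root.
Set 1 + (-0.752) z + (0.198) z^2 = 0, i.e. a z^2 + b z + c = 0 with a = 0.198, b = -0.752, c = 1.
Discriminant D = b^2 - 4ac = (-0.752)^2 - 4*(0.198)*1 = 0.565504 - (0.792) = -0.226496.
D < 0, so the roots are the complex-conjugate pair z = (-b +/- i sqrt(-D)) / (2a) = 1.899 +/- 1.2018i.
For a conjugate pair |z|^2 = z * conj(z) = (product of roots) = c/a = 1/(0.198) = 5.050505, so |z| = sqrt(5.050505) = 2.2473 for both roots.
Moduli of all roots: 2.2473, 2.2473.
All moduli strictly greater than 1? Yes.
Verdict: Invertible.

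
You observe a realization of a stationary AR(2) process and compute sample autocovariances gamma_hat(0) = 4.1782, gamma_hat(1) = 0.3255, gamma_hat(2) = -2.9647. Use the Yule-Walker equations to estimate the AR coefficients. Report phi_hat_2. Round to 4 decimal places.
\hat\phi_{2} = -0.7200

The Yule-Walker equations for an AR(p) process read, in matrix form,
  Gamma_p phi = r_p,   with   (Gamma_p)_{ij} = gamma(|i - j|),
                       (r_p)_i = gamma(i),   i,j = 1..p.
Substitute the sample gammas (Toeplitz matrix and right-hand side of size 2):
  Gamma_p = [[4.1782, 0.3255], [0.3255, 4.1782]]
  r_p     = [0.3255, -2.9647]
Written out:
  4.1782 phi_1 + 0.3255 phi_2 = 0.3255
  0.3255 phi_1 + 4.1782 phi_2 = -2.9647
Solve by Cramer's rule:
  det = gamma(0)^2 - gamma(1)^2 = (4.1782)^2 - (0.3255)^2 = 17.45735524 - 0.10595025 = 17.35140499
  phi_hat_1 = [gamma(1) gamma(0) - gamma(1) gamma(2)] / det = [(0.3255)(4.1782) - (0.3255)(-2.9647)] / 17.35140499 = 2.32501395 / 17.35140499 = 0.134
  phi_hat_2 = [gamma(0) gamma(2) - gamma(1)^2] / det = [(4.1782)(-2.9647) - (0.3255)^2] / 17.35140499 = -12.49305979 / 17.35140499 = -0.72
So phi_hat = [0.1340, -0.7200].
Therefore phi_hat_2 = -0.7200.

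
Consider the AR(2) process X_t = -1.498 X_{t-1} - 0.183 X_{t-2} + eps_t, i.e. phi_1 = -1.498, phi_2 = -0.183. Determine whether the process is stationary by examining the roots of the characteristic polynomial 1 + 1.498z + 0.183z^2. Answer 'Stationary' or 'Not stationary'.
\text{Not stationary}

The AR(p) characteristic polynomial is P(z) = 1 + 1.498z + 0.183z^2.
Stationarity requires all roots to lie outside the unit circle, i.e. |z| > 1 for every root.
Set 1 + (1.498) z + (0.183) z^2 = 0, i.e. a z^2 + b z + c = 0 with a = 0.183, b = 1.498, c = 1.
Discriminant D = b^2 - 4ac = (1.498)^2 - 4*(0.183)*1 = 2.244004 - (0.732) = 1.512004.
D >= 0, so the roots are real: z = (-b +/- sqrt(D)) / (2a) = (-1.498 +/- 1.229636) / (0.366).
  z_1 = (-1.498 + 1.229636) / (0.366) = -0.7332,   |z_1| = 0.7332.
  z_2 = (-1.498 - 1.229636) / (0.366) = -7.4526,   |z_2| = 7.4526.
Moduli of all roots: 0.7332, 7.4526.
All moduli strictly greater than 1? No.
Verdict: Not stationary.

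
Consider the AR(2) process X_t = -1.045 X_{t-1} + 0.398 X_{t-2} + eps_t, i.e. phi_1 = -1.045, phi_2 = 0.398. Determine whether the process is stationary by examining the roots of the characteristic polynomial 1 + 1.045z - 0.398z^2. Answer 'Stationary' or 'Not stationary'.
\text{Not stationary}

The AR(p) characteristic polynomial is P(z) = 1 + 1.045z - 0.398z^2.
Stationarity requires all roots to lie outside the unit circle, i.e. |z| > 1 for every root.
Set 1 + (1.045) z + (-0.398) z^2 = 0, i.e. a z^2 + b z + c = 0 with a = -0.398, b = 1.045, c = 1.
Discriminant D = b^2 - 4ac = (1.045)^2 - 4*(-0.398)*1 = 1.092025 - (-1.592) = 2.684025.
D >= 0, so the roots are real: z = (-b +/- sqrt(D)) / (2a) = (-1.045 +/- 1.638299) / (-0.796).
  z_1 = (-1.045 + 1.638299) / (-0.796) = -0.7454,   |z_1| = 0.7454.
  z_2 = (-1.045 - 1.638299) / (-0.796) = 3.371,   |z_2| = 3.371.
Moduli of all roots: 0.7454, 3.3710.
All moduli strictly greater than 1? No.
Verdict: Not stationary.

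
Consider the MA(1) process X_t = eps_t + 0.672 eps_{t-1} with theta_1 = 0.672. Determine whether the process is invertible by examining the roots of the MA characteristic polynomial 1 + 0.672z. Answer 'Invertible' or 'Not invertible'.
\text{Invertible}

The MA(q) characteristic polynomial is P(z) = 1 + 0.672z.
Invertibility requires all roots to lie outside the unit circle, i.e. |z| > 1 for every root.
This is linear in z: 1 + (0.672) z = 0  =>  z = -1/(0.672) = -1.488095,  |z| = 1.488095.
Moduli of all roots: 1.4881.
All moduli strictly greater than 1? Yes.
Verdict: Invertible.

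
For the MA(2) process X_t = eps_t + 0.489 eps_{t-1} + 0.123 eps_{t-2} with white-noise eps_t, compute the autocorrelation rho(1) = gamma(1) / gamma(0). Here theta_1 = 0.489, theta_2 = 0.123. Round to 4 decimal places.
\rho(1) = 0.4378

For an MA(q) process with theta_0 = 1, the autocovariance is
  gamma(k) = sigma^2 * sum_{i=0..q-k} theta_i * theta_{i+k},
and rho(k) = gamma(k) / gamma(0). Sigma^2 cancels.
  numerator   = (1)*(0.489) + (0.489)*(0.123) = 0.549147.
  denominator = (1)^2 + (0.489)^2 + (0.123)^2 = 1.25425.
  rho(1) = 0.549147 / 1.25425 = 0.4378.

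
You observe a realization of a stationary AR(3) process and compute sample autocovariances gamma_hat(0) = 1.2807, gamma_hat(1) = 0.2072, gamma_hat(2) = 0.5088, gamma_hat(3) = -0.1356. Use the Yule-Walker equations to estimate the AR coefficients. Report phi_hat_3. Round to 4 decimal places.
\hat\phi_{3} = -0.2491

The Yule-Walker equations for an AR(p) process read, in matrix form,
  Gamma_p phi = r_p,   with   (Gamma_p)_{ij} = gamma(|i - j|),
                       (r_p)_i = gamma(i),   i,j = 1..p.
Substitute the sample gammas (Toeplitz matrix and right-hand side of size 3):
  Gamma_p = [[1.2807, 0.2072, 0.5088], [0.2072, 1.2807, 0.2072], [0.5088, 0.2072, 1.2807]]
  r_p     = [0.2072, 0.5088, -0.1356]
Written out (R1..R3):
  (R1) 1.2807 phi_1 + 0.2072 phi_2 + 0.5088 phi_3 = 0.2072
  (R2) 0.2072 phi_1 + 1.2807 phi_2 + 0.2072 phi_3 = 0.5088
  (R3) 0.5088 phi_1 + 0.2072 phi_2 + 1.2807 phi_3 = -0.1356
Gaussian elimination:
  R2 <- R2 - (0.2072/1.2807) R1 = R2 - (0.161787) R1:  1.247178 phi_2 + 0.124883 phi_3 = 0.475278
  R3 <- R3 - (0.5088/1.2807) R1 = R3 - (0.397283) R1:  0.124883 phi_2 + 1.078563 phi_3 = -0.217917
  R3 <- R3 - (0.124883/1.247178) R2 = R3 - (0.100132) R2:  1.066058 phi_3 = -0.265508
Back-substitution:
  phi_hat_3 = -0.265508 / 1.066058 = -0.249056
  phi_hat_2 = (0.475278 - (0.124883)(-0.249056)) / 1.247178 = 0.406021
  phi_hat_1 = (0.2072 - (0.2072)(0.406021) - (0.5088)(-0.249056)) / 1.2807 = 0.195043
So phi_hat = [0.1950, 0.4060, -0.2491].
Therefore phi_hat_3 = -0.2491.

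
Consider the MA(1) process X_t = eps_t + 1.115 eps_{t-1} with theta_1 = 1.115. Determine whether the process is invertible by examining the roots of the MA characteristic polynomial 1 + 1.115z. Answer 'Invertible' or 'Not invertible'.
\text{Not invertible}

The MA(q) characteristic polynomial is P(z) = 1 + 1.115z.
Invertibility requires all roots to lie outside the unit circle, i.e. |z| > 1 for every root.
This is linear in z: 1 + (1.115) z = 0  =>  z = -1/(1.115) = -0.896861,  |z| = 0.896861.
Moduli of all roots: 0.8969.
All moduli strictly greater than 1? No.
Verdict: Not invertible.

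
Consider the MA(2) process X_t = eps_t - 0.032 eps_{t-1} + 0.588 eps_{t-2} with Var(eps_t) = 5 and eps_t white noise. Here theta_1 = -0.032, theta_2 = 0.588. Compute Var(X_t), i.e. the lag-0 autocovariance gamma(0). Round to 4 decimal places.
\gamma(0) = 6.7338

For an MA(q) process X_t = eps_t + sum_i theta_i eps_{t-i} with
Var(eps_t) = sigma^2, the variance is
  gamma(0) = sigma^2 * (1 + sum_i theta_i^2).
  sum_i theta_i^2 = (-0.032)^2 + (0.588)^2 = 0.001024 + 0.345744 = 0.346768.
  gamma(0) = 5 * (1 + 0.346768) = 5 * 1.346768 = 6.73384, which rounds to 6.7338.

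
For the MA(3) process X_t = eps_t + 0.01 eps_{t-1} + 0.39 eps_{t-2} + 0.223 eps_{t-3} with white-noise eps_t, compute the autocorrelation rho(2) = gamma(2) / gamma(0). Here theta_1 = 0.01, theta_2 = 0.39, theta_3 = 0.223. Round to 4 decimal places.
\rho(2) = 0.3263

For an MA(q) process with theta_0 = 1, the autocovariance is
  gamma(k) = sigma^2 * sum_{i=0..q-k} theta_i * theta_{i+k},
and rho(k) = gamma(k) / gamma(0). Sigma^2 cancels.
  numerator   = (1)*(0.39) + (0.01)*(0.223) = 0.39223.
  denominator = (1)^2 + (0.01)^2 + (0.39)^2 + (0.223)^2 = 1.201929.
  rho(2) = 0.39223 / 1.201929 = 0.3263.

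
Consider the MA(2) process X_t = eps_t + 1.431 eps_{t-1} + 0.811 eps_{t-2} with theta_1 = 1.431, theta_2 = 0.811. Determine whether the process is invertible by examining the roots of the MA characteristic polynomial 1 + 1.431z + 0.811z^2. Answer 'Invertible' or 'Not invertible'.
\text{Invertible}

The MA(q) characteristic polynomial is P(z) = 1 + 1.431z + 0.811z^2.
Invertibility requires all roots to lie outside the unit circle, i.e. |z| > 1 for every root.
Set 1 + (1.431) z + (0.811) z^2 = 0, i.e. a z^2 + b z + c = 0 with a = 0.811, b = 1.431, c = 1.
Discriminant D = b^2 - 4ac = (1.431)^2 - 4*(0.811)*1 = 2.047761 - (3.244) = -1.196239.
D < 0, so the roots are the complex-conjugate pair z = (-b +/- i sqrt(-D)) / (2a) = -0.8822 +/- 0.6743i.
For a conjugate pair |z|^2 = z * conj(z) = (product of roots) = c/a = 1/(0.811) = 1.233046, so |z| = sqrt(1.233046) = 1.1104 for both roots.
Moduli of all roots: 1.1104, 1.1104.
All moduli strictly greater than 1? Yes.
Verdict: Invertible.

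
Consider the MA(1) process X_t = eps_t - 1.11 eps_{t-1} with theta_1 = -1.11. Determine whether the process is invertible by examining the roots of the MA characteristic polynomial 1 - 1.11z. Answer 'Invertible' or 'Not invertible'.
\text{Not invertible}

The MA(q) characteristic polynomial is P(z) = 1 - 1.11z.
Invertibility requires all roots to lie outside the unit circle, i.e. |z| > 1 for every root.
This is linear in z: 1 + (-1.11) z = 0  =>  z = -1/(-1.11) = 0.900901,  |z| = 0.900901.
Moduli of all roots: 0.9009.
All moduli strictly greater than 1? No.
Verdict: Not invertible.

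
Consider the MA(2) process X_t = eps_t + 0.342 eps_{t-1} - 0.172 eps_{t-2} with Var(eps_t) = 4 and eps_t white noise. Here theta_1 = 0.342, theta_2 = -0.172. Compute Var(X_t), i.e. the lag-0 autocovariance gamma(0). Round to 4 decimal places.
\gamma(0) = 4.5862

For an MA(q) process X_t = eps_t + sum_i theta_i eps_{t-i} with
Var(eps_t) = sigma^2, the variance is
  gamma(0) = sigma^2 * (1 + sum_i theta_i^2).
  sum_i theta_i^2 = (0.342)^2 + (-0.172)^2 = 0.116964 + 0.029584 = 0.146548.
  gamma(0) = 4 * (1 + 0.146548) = 4 * 1.146548 = 4.586192, which rounds to 4.5862.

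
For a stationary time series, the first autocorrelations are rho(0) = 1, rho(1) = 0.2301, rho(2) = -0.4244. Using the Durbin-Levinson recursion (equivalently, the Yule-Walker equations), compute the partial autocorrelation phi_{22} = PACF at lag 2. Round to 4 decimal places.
\phi_{22} = -0.5040

The PACF at lag k is phi_{kk}, the last component of the solution
to the Yule-Walker system G_k phi = r_k where
  (G_k)_{ij} = rho(|i - j|), (r_k)_i = rho(i), i,j = 1..k.
Equivalently, Durbin-Levinson gives phi_{kk} iteratively:
  phi_{11} = rho(1)
  phi_{kk} = [rho(k) - sum_{j=1..k-1} phi_{k-1,j} rho(k-j)]
            / [1 - sum_{j=1..k-1} phi_{k-1,j} rho(j)],
  phi_{k,j} = phi_{k-1,j} - phi_{kk} phi_{k-1,k-j},  j = 1..k-1.
Step k = 1:
  phi_11 = rho(1) = 0.2301.
Step k = 2:
  phi_22 = [rho(2) - phi_11 rho(1)] / [1 - phi_11 rho(1)] = [-0.4244 - (0.2301)(0.2301)] / [1 - (0.2301)(0.2301)]
         = -0.47734601 / 0.94705399 = -0.504.
Therefore phi_{22} = -0.5040.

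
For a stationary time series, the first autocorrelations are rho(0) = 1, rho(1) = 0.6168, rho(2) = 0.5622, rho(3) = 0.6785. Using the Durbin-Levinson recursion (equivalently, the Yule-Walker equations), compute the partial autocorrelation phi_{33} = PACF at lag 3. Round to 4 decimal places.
\phi_{33} = 0.4460

The PACF at lag k is phi_{kk}, the last component of the solution
to the Yule-Walker system G_k phi = r_k where
  (G_k)_{ij} = rho(|i - j|), (r_k)_i = rho(i), i,j = 1..k.
Equivalently, Durbin-Levinson gives phi_{kk} iteratively:
  phi_{11} = rho(1)
  phi_{kk} = [rho(k) - sum_{j=1..k-1} phi_{k-1,j} rho(k-j)]
            / [1 - sum_{j=1..k-1} phi_{k-1,j} rho(j)],
  phi_{k,j} = phi_{k-1,j} - phi_{kk} phi_{k-1,k-j},  j = 1..k-1.
Step k = 1:
  phi_11 = rho(1) = 0.6168.
Step k = 2:
  phi_22 = [rho(2) - phi_11 rho(1)] / [1 - phi_11 rho(1)] = [0.5622 - (0.6168)(0.6168)] / [1 - (0.6168)(0.6168)]
         = 0.18175776 / 0.61955776 = 0.293367.
  Update: phi_21 = phi_11 - phi_22 phi_11 = 0.6168 - (0.293367)(0.6168) = 0.435851.
Step k = 3:
  phi_33 = [rho(3) - phi_21 rho(2) - phi_22 rho(1)] / [1 - phi_21 rho(1) - phi_22 rho(2)]
    numerator   = 0.6785 - (0.435851)(0.5622) - (0.293367)(0.6168) = 0.25251569
    denominator = 1 - (0.435851)(0.6168) - (0.293367)(0.5622) = 0.56623604
  phi_33 = 0.25251569 / 0.56623604 = 0.446.
Therefore phi_{33} = 0.4460.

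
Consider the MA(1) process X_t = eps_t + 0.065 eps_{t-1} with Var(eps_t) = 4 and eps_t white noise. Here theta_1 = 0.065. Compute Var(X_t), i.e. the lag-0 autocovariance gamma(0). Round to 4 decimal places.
\gamma(0) = 4.0169

For an MA(q) process X_t = eps_t + sum_i theta_i eps_{t-i} with
Var(eps_t) = sigma^2, the variance is
  gamma(0) = sigma^2 * (1 + sum_i theta_i^2).
  sum_i theta_i^2 = (0.065)^2 = 0.004225.
  gamma(0) = 4 * (1 + 0.004225) = 4 * 1.004225 = 4.0169.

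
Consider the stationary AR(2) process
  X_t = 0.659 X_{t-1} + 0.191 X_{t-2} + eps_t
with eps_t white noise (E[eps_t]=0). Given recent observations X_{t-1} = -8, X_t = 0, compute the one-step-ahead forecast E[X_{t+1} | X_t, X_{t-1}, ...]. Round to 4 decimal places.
E[X_{t+1} \mid \mathcal F_t] = -1.5280

For an AR(p) model X_t = c + sum_i phi_i X_{t-i} + eps_t, the
one-step-ahead conditional mean is
  E[X_{t+1} | X_t, ...] = c + sum_i phi_i X_{t+1-i}.
Substitute known values:
  E[X_{t+1} | ...] = (0.659) * (0) + (0.191) * (-8)
                   = -1.5280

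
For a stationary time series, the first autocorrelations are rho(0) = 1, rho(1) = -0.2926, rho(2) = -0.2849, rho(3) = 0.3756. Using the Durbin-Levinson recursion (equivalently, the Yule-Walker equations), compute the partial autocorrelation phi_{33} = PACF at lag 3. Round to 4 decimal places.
\phi_{33} = 0.1831

The PACF at lag k is phi_{kk}, the last component of the solution
to the Yule-Walker system G_k phi = r_k where
  (G_k)_{ij} = rho(|i - j|), (r_k)_i = rho(i), i,j = 1..k.
Equivalently, Durbin-Levinson gives phi_{kk} iteratively:
  phi_{11} = rho(1)
  phi_{kk} = [rho(k) - sum_{j=1..k-1} phi_{k-1,j} rho(k-j)]
            / [1 - sum_{j=1..k-1} phi_{k-1,j} rho(j)],
  phi_{k,j} = phi_{k-1,j} - phi_{kk} phi_{k-1,k-j},  j = 1..k-1.
Step k = 1:
  phi_11 = rho(1) = -0.2926.
Step k = 2:
  phi_22 = [rho(2) - phi_11 rho(1)] / [1 - phi_11 rho(1)] = [-0.2849 - (-0.2926)(-0.2926)] / [1 - (-0.2926)(-0.2926)]
         = -0.37051476 / 0.91438524 = -0.405206.
  Update: phi_21 = phi_11 - phi_22 phi_11 = -0.2926 - (-0.405206)(-0.2926) = -0.411163.
Step k = 3:
  phi_33 = [rho(3) - phi_21 rho(2) - phi_22 rho(1)] / [1 - phi_21 rho(1) - phi_22 rho(2)]
    numerator   = 0.3756 - (-0.411163)(-0.2849) - (-0.405206)(-0.2926) = 0.13989615
    denominator = 1 - (-0.411163)(-0.2926) - (-0.405206)(-0.2849) = 0.76425028
  phi_33 = 0.13989615 / 0.76425028 = 0.1831.
Therefore phi_{33} = 0.1831.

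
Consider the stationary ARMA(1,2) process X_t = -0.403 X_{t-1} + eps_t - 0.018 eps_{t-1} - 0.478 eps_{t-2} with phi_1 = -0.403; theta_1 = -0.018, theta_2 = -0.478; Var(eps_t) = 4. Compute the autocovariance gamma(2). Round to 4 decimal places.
\gamma(2) = -1.3689

Multiply the model equation by X_{t-k} and take expectations. With theta_0 = psi_0 = 1 and psi_j the MA(infinity) weights, this gives
  gamma(k) - sum_i phi_i gamma(k-i) = c_k,
  c_k = sigma^2 * sum_{j=k..q} theta_j psi_{j-k}   (c_k = 0 for k > q),
using gamma(-m) = gamma(m).
psi-weights needed (psi_j = theta_j + sum_i phi_i psi_{j-i}):
  psi_1 = theta_1 + phi_1 = -0.018 + (-0.403) = -0.421
  psi_2 = theta_2 + phi_1 psi_1 = -0.478 + (-0.403)(-0.421) = -0.308337
Right-hand sides:
  c_0 = sigma^2 (1 + theta_1 psi_1 + theta_2 psi_2) = 4 * (1 + (-0.018)(-0.421) + (-0.478)(-0.308337)) = 4 * 1.154963 = 4.619852
  c_1 = sigma^2 (theta_1 + theta_2 psi_1) = 4 * (-0.018 + (-0.478)(-0.421)) = 0.732952
  c_2 = sigma^2 theta_2 = 4 * (-0.478) = -1.912
Equations for k = 0 and k = 1 (AR order 1):
  gamma(0) = phi_1 gamma(1) + c_0
  gamma(1) = phi_1 gamma(0) + c_1
Substituting the second into the first: gamma(0) (1 - phi_1^2) = c_0 + phi_1 c_1, so
  gamma(0) = (c_0 + phi_1 c_1) / (1 - phi_1^2) = (4.619852 + (-0.403)(0.732952)) / (1 - (-0.403)^2) = 4.324473 / 0.837591 = 5.162988.
  gamma(1) = phi_1 gamma(0) + c_1 = (-0.403)(5.162988) + (0.732952) = -1.347732.
For k = 2: gamma(2) = phi_1 gamma(1) + c_2
  = (-0.403)(-1.347732) + (-1.912) = -1.368864.
Therefore gamma(2) = -1.3689 (to 4 decimal places).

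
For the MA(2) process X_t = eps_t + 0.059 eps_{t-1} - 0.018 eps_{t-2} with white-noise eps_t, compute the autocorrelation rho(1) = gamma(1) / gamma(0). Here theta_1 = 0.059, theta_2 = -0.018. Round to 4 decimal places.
\rho(1) = 0.0577

For an MA(q) process with theta_0 = 1, the autocovariance is
  gamma(k) = sigma^2 * sum_{i=0..q-k} theta_i * theta_{i+k},
and rho(k) = gamma(k) / gamma(0). Sigma^2 cancels.
  numerator   = (1)*(0.059) + (0.059)*(-0.018) = 0.057938.
  denominator = (1)^2 + (0.059)^2 + (-0.018)^2 = 1.003805.
  rho(1) = 0.057938 / 1.003805 = 0.0577.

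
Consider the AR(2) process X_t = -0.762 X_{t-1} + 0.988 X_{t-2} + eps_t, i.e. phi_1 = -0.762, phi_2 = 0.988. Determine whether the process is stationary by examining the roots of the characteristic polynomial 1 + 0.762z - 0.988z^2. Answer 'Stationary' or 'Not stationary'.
\text{Not stationary}

The AR(p) characteristic polynomial is P(z) = 1 + 0.762z - 0.988z^2.
Stationarity requires all roots to lie outside the unit circle, i.e. |z| > 1 for every root.
Set 1 + (0.762) z + (-0.988) z^2 = 0, i.e. a z^2 + b z + c = 0 with a = -0.988, b = 0.762, c = 1.
Discriminant D = b^2 - 4ac = (0.762)^2 - 4*(-0.988)*1 = 0.580644 - (-3.952) = 4.532644.
D >= 0, so the roots are real: z = (-b +/- sqrt(D)) / (2a) = (-0.762 +/- 2.129001) / (-1.976).
  z_1 = (-0.762 + 2.129001) / (-1.976) = -0.6918,   |z_1| = 0.6918.
  z_2 = (-0.762 - 2.129001) / (-1.976) = 1.4631,   |z_2| = 1.4631.
Moduli of all roots: 0.6918, 1.4631.
All moduli strictly greater than 1? No.
Verdict: Not stationary.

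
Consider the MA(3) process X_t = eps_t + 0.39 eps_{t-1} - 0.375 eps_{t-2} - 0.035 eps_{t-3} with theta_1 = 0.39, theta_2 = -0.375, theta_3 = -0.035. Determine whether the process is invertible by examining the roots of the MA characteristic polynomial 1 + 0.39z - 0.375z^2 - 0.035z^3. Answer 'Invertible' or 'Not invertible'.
\text{Invertible}

The MA(q) characteristic polynomial is P(z) = 1 + 0.39z - 0.375z^2 - 0.035z^3.
Invertibility requires all roots to lie outside the unit circle, i.e. |z| > 1 for every root.
Degree 3: look for a simple real root z0 first, then factor out (1 - z/z0) and solve the remaining quadratic.
Testing z0 = 2: P(2) = 1 + (0.39)(2) + (-0.375)(2)^2 + (-0.035)(2)^3
  = 1 + (0.78) + (-1.5) + (-0.28) = 0.  So z_0 = 2 is a root, |z_0| = 2.
Divide out the factor (1 - 0.5 z) = (1 - z/z0) (since 1/z0 = 0.5):
  P(z) = (1 - 0.5 z)(1 + (0.89) z + (0.07) z^2)
  [check: z-coef 0.89 - (0.5) = 0.39; z^2-coef 0.07 - (0.5)(0.89) = -0.375; z^3-coef -(0.5)(0.07) = -0.035.]
Remaining roots from the quadratic factor 1 + (0.89) z + (0.07) z^2:
  Set 1 + (0.89) z + (0.07) z^2 = 0, i.e. a z^2 + b z + c = 0 with a = 0.07, b = 0.89, c = 1.
  Discriminant D = b^2 - 4ac = (0.89)^2 - 4*(0.07)*1 = 0.7921 - (0.28) = 0.5121.
  D >= 0, so the roots are real: z = (-b +/- sqrt(D)) / (2a) = (-0.89 +/- 0.715612) / (0.14).
    z_1 = (-0.89 + 0.715612) / (0.14) = -1.2456,   |z_1| = 1.2456.
    z_2 = (-0.89 - 0.715612) / (0.14) = -11.4687,   |z_2| = 11.4687.
Moduli of all roots: 2.0000, 1.2456, 11.4687.
All moduli strictly greater than 1? Yes.
Verdict: Invertible.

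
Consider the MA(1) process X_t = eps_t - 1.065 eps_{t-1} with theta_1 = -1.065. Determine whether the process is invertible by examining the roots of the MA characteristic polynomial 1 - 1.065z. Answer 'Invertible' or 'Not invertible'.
\text{Not invertible}

The MA(q) characteristic polynomial is P(z) = 1 - 1.065z.
Invertibility requires all roots to lie outside the unit circle, i.e. |z| > 1 for every root.
This is linear in z: 1 + (-1.065) z = 0  =>  z = -1/(-1.065) = 0.938967,  |z| = 0.938967.
Moduli of all roots: 0.9390.
All moduli strictly greater than 1? No.
Verdict: Not invertible.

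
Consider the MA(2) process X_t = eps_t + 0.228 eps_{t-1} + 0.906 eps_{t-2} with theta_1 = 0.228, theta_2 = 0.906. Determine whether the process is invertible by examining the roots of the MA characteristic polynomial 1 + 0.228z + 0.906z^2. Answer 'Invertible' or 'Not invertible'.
\text{Invertible}

The MA(q) characteristic polynomial is P(z) = 1 + 0.228z + 0.906z^2.
Invertibility requires all roots to lie outside the unit circle, i.e. |z| > 1 for every root.
Set 1 + (0.228) z + (0.906) z^2 = 0, i.e. a z^2 + b z + c = 0 with a = 0.906, b = 0.228, c = 1.
Discriminant D = b^2 - 4ac = (0.228)^2 - 4*(0.906)*1 = 0.051984 - (3.624) = -3.572016.
D < 0, so the roots are the complex-conjugate pair z = (-b +/- i sqrt(-D)) / (2a) = -0.1258 +/- 1.043i.
For a conjugate pair |z|^2 = z * conj(z) = (product of roots) = c/a = 1/(0.906) = 1.103753, so |z| = sqrt(1.103753) = 1.0506 for both roots.
Moduli of all roots: 1.0506, 1.0506.
All moduli strictly greater than 1? Yes.
Verdict: Invertible.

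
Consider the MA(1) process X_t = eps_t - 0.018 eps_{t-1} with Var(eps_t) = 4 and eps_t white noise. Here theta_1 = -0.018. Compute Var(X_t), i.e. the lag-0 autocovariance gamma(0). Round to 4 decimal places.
\gamma(0) = 4.0013

For an MA(q) process X_t = eps_t + sum_i theta_i eps_{t-i} with
Var(eps_t) = sigma^2, the variance is
  gamma(0) = sigma^2 * (1 + sum_i theta_i^2).
  sum_i theta_i^2 = (-0.018)^2 = 0.000324.
  gamma(0) = 4 * (1 + 0.000324) = 4 * 1.000324 = 4.001296, which rounds to 4.0013.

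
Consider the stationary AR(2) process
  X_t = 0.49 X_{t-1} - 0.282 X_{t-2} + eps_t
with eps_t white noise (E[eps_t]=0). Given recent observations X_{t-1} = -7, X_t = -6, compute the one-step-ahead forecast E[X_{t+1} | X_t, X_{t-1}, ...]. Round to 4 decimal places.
E[X_{t+1} \mid \mathcal F_t] = -0.9660

For an AR(p) model X_t = c + sum_i phi_i X_{t-i} + eps_t, the
one-step-ahead conditional mean is
  E[X_{t+1} | X_t, ...] = c + sum_i phi_i X_{t+1-i}.
Substitute known values:
  E[X_{t+1} | ...] = (0.49) * (-6) + (-0.282) * (-7)
                   = -0.9660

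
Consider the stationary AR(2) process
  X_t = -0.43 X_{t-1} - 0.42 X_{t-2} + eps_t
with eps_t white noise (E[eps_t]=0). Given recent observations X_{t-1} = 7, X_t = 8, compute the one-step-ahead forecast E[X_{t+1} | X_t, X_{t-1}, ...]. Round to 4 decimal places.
E[X_{t+1} \mid \mathcal F_t] = -6.3800

For an AR(p) model X_t = c + sum_i phi_i X_{t-i} + eps_t, the
one-step-ahead conditional mean is
  E[X_{t+1} | X_t, ...] = c + sum_i phi_i X_{t+1-i}.
Substitute known values:
  E[X_{t+1} | ...] = (-0.43) * (8) + (-0.42) * (7)
                   = -6.3800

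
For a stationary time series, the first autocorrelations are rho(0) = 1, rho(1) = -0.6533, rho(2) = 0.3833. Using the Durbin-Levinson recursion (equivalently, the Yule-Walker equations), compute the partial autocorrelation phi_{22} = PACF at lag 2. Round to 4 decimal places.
\phi_{22} = -0.0759

The PACF at lag k is phi_{kk}, the last component of the solution
to the Yule-Walker system G_k phi = r_k where
  (G_k)_{ij} = rho(|i - j|), (r_k)_i = rho(i), i,j = 1..k.
Equivalently, Durbin-Levinson gives phi_{kk} iteratively:
  phi_{11} = rho(1)
  phi_{kk} = [rho(k) - sum_{j=1..k-1} phi_{k-1,j} rho(k-j)]
            / [1 - sum_{j=1..k-1} phi_{k-1,j} rho(j)],
  phi_{k,j} = phi_{k-1,j} - phi_{kk} phi_{k-1,k-j},  j = 1..k-1.
Step k = 1:
  phi_11 = rho(1) = -0.6533.
Step k = 2:
  phi_22 = [rho(2) - phi_11 rho(1)] / [1 - phi_11 rho(1)] = [0.3833 - (-0.6533)(-0.6533)] / [1 - (-0.6533)(-0.6533)]
         = -0.04350089 / 0.57319911 = -0.0759.
Therefore phi_{22} = -0.0759.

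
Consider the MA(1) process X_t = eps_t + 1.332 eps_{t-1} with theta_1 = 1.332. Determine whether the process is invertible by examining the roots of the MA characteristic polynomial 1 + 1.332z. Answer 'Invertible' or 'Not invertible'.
\text{Not invertible}

The MA(q) characteristic polynomial is P(z) = 1 + 1.332z.
Invertibility requires all roots to lie outside the unit circle, i.e. |z| > 1 for every root.
This is linear in z: 1 + (1.332) z = 0  =>  z = -1/(1.332) = -0.750751,  |z| = 0.750751.
Moduli of all roots: 0.7508.
All moduli strictly greater than 1? No.
Verdict: Not invertible.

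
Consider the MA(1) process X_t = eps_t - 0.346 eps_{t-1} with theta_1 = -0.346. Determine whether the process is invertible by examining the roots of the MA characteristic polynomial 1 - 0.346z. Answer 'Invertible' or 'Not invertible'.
\text{Invertible}

The MA(q) characteristic polynomial is P(z) = 1 - 0.346z.
Invertibility requires all roots to lie outside the unit circle, i.e. |z| > 1 for every root.
This is linear in z: 1 + (-0.346) z = 0  =>  z = -1/(-0.346) = 2.890173,  |z| = 2.890173.
Moduli of all roots: 2.8902.
All moduli strictly greater than 1? Yes.
Verdict: Invertible.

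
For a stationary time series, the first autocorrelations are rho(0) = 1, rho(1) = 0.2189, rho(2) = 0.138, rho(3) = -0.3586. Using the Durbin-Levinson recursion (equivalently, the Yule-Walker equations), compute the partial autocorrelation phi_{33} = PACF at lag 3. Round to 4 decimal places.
\phi_{33} = -0.4310

The PACF at lag k is phi_{kk}, the last component of the solution
to the Yule-Walker system G_k phi = r_k where
  (G_k)_{ij} = rho(|i - j|), (r_k)_i = rho(i), i,j = 1..k.
Equivalently, Durbin-Levinson gives phi_{kk} iteratively:
  phi_{11} = rho(1)
  phi_{kk} = [rho(k) - sum_{j=1..k-1} phi_{k-1,j} rho(k-j)]
            / [1 - sum_{j=1..k-1} phi_{k-1,j} rho(j)],
  phi_{k,j} = phi_{k-1,j} - phi_{kk} phi_{k-1,k-j},  j = 1..k-1.
Step k = 1:
  phi_11 = rho(1) = 0.2189.
Step k = 2:
  phi_22 = [rho(2) - phi_11 rho(1)] / [1 - phi_11 rho(1)] = [0.138 - (0.2189)(0.2189)] / [1 - (0.2189)(0.2189)]
         = 0.09008279 / 0.95208279 = 0.094617.
  Update: phi_21 = phi_11 - phi_22 phi_11 = 0.2189 - (0.094617)(0.2189) = 0.198188.
Step k = 3:
  phi_33 = [rho(3) - phi_21 rho(2) - phi_22 rho(1)] / [1 - phi_21 rho(1) - phi_22 rho(2)]
    numerator   = -0.3586 - (0.198188)(0.138) - (0.094617)(0.2189) = -0.40666157
    denominator = 1 - (0.198188)(0.2189) - (0.094617)(0.138) = 0.94355947
  phi_33 = -0.40666157 / 0.94355947 = -0.431.
Therefore phi_{33} = -0.4310.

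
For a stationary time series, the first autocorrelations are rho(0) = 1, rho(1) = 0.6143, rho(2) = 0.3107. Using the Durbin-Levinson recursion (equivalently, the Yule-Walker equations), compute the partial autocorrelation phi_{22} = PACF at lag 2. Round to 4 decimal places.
\phi_{22} = -0.1071

The PACF at lag k is phi_{kk}, the last component of the solution
to the Yule-Walker system G_k phi = r_k where
  (G_k)_{ij} = rho(|i - j|), (r_k)_i = rho(i), i,j = 1..k.
Equivalently, Durbin-Levinson gives phi_{kk} iteratively:
  phi_{11} = rho(1)
  phi_{kk} = [rho(k) - sum_{j=1..k-1} phi_{k-1,j} rho(k-j)]
            / [1 - sum_{j=1..k-1} phi_{k-1,j} rho(j)],
  phi_{k,j} = phi_{k-1,j} - phi_{kk} phi_{k-1,k-j},  j = 1..k-1.
Step k = 1:
  phi_11 = rho(1) = 0.6143.
Step k = 2:
  phi_22 = [rho(2) - phi_11 rho(1)] / [1 - phi_11 rho(1)] = [0.3107 - (0.6143)(0.6143)] / [1 - (0.6143)(0.6143)]
         = -0.06666449 / 0.62263551 = -0.1071.
Therefore phi_{22} = -0.1071.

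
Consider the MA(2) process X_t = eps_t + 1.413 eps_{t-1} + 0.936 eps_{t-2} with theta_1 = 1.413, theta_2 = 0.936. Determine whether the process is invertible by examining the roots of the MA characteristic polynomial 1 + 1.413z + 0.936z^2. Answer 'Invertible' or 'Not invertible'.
\text{Invertible}

The MA(q) characteristic polynomial is P(z) = 1 + 1.413z + 0.936z^2.
Invertibility requires all roots to lie outside the unit circle, i.e. |z| > 1 for every root.
Set 1 + (1.413) z + (0.936) z^2 = 0, i.e. a z^2 + b z + c = 0 with a = 0.936, b = 1.413, c = 1.
Discriminant D = b^2 - 4ac = (1.413)^2 - 4*(0.936)*1 = 1.996569 - (3.744) = -1.747431.
D < 0, so the roots are the complex-conjugate pair z = (-b +/- i sqrt(-D)) / (2a) = -0.7548 +/- 0.7061i.
For a conjugate pair |z|^2 = z * conj(z) = (product of roots) = c/a = 1/(0.936) = 1.068376, so |z| = sqrt(1.068376) = 1.0336 for both roots.
Moduli of all roots: 1.0336, 1.0336.
All moduli strictly greater than 1? Yes.
Verdict: Invertible.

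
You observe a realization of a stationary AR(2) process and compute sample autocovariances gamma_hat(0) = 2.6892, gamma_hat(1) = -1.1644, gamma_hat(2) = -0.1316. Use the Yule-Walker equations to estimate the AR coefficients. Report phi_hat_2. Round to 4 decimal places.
\hat\phi_{2} = -0.2910

The Yule-Walker equations for an AR(p) process read, in matrix form,
  Gamma_p phi = r_p,   with   (Gamma_p)_{ij} = gamma(|i - j|),
                       (r_p)_i = gamma(i),   i,j = 1..p.
Substitute the sample gammas (Toeplitz matrix and right-hand side of size 2):
  Gamma_p = [[2.6892, -1.1644], [-1.1644, 2.6892]]
  r_p     = [-1.1644, -0.1316]
Written out:
  2.6892 phi_1 - 1.1644 phi_2 = -1.1644
  -1.1644 phi_1 + 2.6892 phi_2 = -0.1316
Solve by Cramer's rule:
  det = gamma(0)^2 - gamma(1)^2 = (2.6892)^2 - (-1.1644)^2 = 7.23179664 - 1.35582736 = 5.87596928
  phi_hat_1 = [gamma(1) gamma(0) - gamma(1) gamma(2)] / det = [(-1.1644)(2.6892) - (-1.1644)(-0.1316)] / 5.87596928 = -3.28453952 / 5.87596928 = -0.559
  phi_hat_2 = [gamma(0) gamma(2) - gamma(1)^2] / det = [(2.6892)(-0.1316) - (-1.1644)^2] / 5.87596928 = -1.70972608 / 5.87596928 = -0.291
So phi_hat = [-0.5590, -0.2910].
Therefore phi_hat_2 = -0.2910.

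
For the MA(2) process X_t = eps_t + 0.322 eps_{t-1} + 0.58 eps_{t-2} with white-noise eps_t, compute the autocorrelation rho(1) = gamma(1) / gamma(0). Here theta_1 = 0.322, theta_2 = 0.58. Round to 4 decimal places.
\rho(1) = 0.3533

For an MA(q) process with theta_0 = 1, the autocovariance is
  gamma(k) = sigma^2 * sum_{i=0..q-k} theta_i * theta_{i+k},
and rho(k) = gamma(k) / gamma(0). Sigma^2 cancels.
  numerator   = (1)*(0.322) + (0.322)*(0.58) = 0.50876.
  denominator = (1)^2 + (0.322)^2 + (0.58)^2 = 1.440084.
  rho(1) = 0.50876 / 1.440084 = 0.3533.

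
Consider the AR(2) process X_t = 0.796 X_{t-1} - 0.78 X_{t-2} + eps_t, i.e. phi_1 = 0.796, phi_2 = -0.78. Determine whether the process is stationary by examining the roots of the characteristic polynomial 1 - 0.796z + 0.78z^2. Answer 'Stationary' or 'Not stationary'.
\text{Stationary}

The AR(p) characteristic polynomial is P(z) = 1 - 0.796z + 0.78z^2.
Stationarity requires all roots to lie outside the unit circle, i.e. |z| > 1 for every root.
Set 1 + (-0.796) z + (0.78) z^2 = 0, i.e. a z^2 + b z + c = 0 with a = 0.78, b = -0.796, c = 1.
Discriminant D = b^2 - 4ac = (-0.796)^2 - 4*(0.78)*1 = 0.633616 - (3.12) = -2.486384.
D < 0, so the roots are the complex-conjugate pair z = (-b +/- i sqrt(-D)) / (2a) = 0.5103 +/- 1.0108i.
For a conjugate pair |z|^2 = z * conj(z) = (product of roots) = c/a = 1/(0.78) = 1.282051, so |z| = sqrt(1.282051) = 1.1323 for both roots.
Moduli of all roots: 1.1323, 1.1323.
All moduli strictly greater than 1? Yes.
Verdict: Stationary.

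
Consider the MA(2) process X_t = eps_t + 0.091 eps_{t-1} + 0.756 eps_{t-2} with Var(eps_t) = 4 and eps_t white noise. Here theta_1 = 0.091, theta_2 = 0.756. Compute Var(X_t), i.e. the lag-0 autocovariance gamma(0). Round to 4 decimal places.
\gamma(0) = 6.3193

For an MA(q) process X_t = eps_t + sum_i theta_i eps_{t-i} with
Var(eps_t) = sigma^2, the variance is
  gamma(0) = sigma^2 * (1 + sum_i theta_i^2).
  sum_i theta_i^2 = (0.091)^2 + (0.756)^2 = 0.008281 + 0.571536 = 0.579817.
  gamma(0) = 4 * (1 + 0.579817) = 4 * 1.579817 = 6.319268, which rounds to 6.3193.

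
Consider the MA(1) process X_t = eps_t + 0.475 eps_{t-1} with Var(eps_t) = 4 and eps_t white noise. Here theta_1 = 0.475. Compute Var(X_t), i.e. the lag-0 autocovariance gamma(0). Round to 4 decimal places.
\gamma(0) = 4.9025

For an MA(q) process X_t = eps_t + sum_i theta_i eps_{t-i} with
Var(eps_t) = sigma^2, the variance is
  gamma(0) = sigma^2 * (1 + sum_i theta_i^2).
  sum_i theta_i^2 = (0.475)^2 = 0.225625.
  gamma(0) = 4 * (1 + 0.225625) = 4 * 1.225625 = 4.9025.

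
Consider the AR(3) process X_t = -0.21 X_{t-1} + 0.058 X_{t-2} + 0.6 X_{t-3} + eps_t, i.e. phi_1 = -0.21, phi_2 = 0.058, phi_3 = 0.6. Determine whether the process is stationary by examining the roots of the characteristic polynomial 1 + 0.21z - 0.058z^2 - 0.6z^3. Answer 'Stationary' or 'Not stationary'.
\text{Stationary}

The AR(p) characteristic polynomial is P(z) = 1 + 0.21z - 0.058z^2 - 0.6z^3.
Stationarity requires all roots to lie outside the unit circle, i.e. |z| > 1 for every root.
Degree 3: look for a simple real root z0 first, then factor out (1 - z/z0) and solve the remaining quadratic.
Testing z0 = 1.25: P(1.25) = 1 + (0.21)(1.25) + (-0.058)(1.25)^2 + (-0.6)(1.25)^3
  = 1 + (0.2625) + (-0.090625) + (-1.171875) = 0.  So z_0 = 1.25 is a root, |z_0| = 1.25.
Divide out the factor (1 - 0.8 z) = (1 - z/z0) (since 1/z0 = 0.8):
  P(z) = (1 - 0.8 z)(1 + (1.01) z + (0.75) z^2)
  [check: z-coef 1.01 - (0.8) = 0.21; z^2-coef 0.75 - (0.8)(1.01) = -0.058; z^3-coef -(0.8)(0.75) = -0.6.]
Remaining roots from the quadratic factor 1 + (1.01) z + (0.75) z^2:
  Set 1 + (1.01) z + (0.75) z^2 = 0, i.e. a z^2 + b z + c = 0 with a = 0.75, b = 1.01, c = 1.
  Discriminant D = b^2 - 4ac = (1.01)^2 - 4*(0.75)*1 = 1.0201 - (3) = -1.9799.
  D < 0, so the roots are the complex-conjugate pair z = (-b +/- i sqrt(-D)) / (2a) = -0.6733 +/- 0.9381i.
  For a conjugate pair |z|^2 = z * conj(z) = (product of roots) = c/a = 1/(0.75) = 1.333333, so |z| = sqrt(1.333333) = 1.1547 for both roots.
Moduli of all roots: 1.2500, 1.1547, 1.1547.
All moduli strictly greater than 1? Yes.
Verdict: Stationary.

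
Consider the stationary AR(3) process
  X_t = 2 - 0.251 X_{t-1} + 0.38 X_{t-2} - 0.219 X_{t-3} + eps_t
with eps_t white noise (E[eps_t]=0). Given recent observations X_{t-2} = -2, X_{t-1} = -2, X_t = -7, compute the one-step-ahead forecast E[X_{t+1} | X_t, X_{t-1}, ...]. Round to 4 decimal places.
E[X_{t+1} \mid \mathcal F_t] = 3.4350

For an AR(p) model X_t = c + sum_i phi_i X_{t-i} + eps_t, the
one-step-ahead conditional mean is
  E[X_{t+1} | X_t, ...] = c + sum_i phi_i X_{t+1-i}.
Substitute known values:
  E[X_{t+1} | ...] = 2 + (-0.251) * (-7) + (0.38) * (-2) + (-0.219) * (-2)
                   = 3.4350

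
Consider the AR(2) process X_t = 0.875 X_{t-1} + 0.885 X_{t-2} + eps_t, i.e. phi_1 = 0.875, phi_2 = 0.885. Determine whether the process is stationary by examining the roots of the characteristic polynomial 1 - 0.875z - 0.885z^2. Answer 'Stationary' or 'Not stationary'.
\text{Not stationary}

The AR(p) characteristic polynomial is P(z) = 1 - 0.875z - 0.885z^2.
Stationarity requires all roots to lie outside the unit circle, i.e. |z| > 1 for every root.
Set 1 + (-0.875) z + (-0.885) z^2 = 0, i.e. a z^2 + b z + c = 0 with a = -0.885, b = -0.875, c = 1.
Discriminant D = b^2 - 4ac = (-0.875)^2 - 4*(-0.885)*1 = 0.765625 - (-3.54) = 4.305625.
D >= 0, so the roots are real: z = (-b +/- sqrt(D)) / (2a) = (0.875 +/- 2.075) / (-1.77).
  z_1 = (0.875 + 2.075) / (-1.77) = -1.6667,   |z_1| = 1.6667.
  z_2 = (0.875 - 2.075) / (-1.77) = 0.678,   |z_2| = 0.678.
Moduli of all roots: 1.6667, 0.6780.
All moduli strictly greater than 1? No.
Verdict: Not stationary.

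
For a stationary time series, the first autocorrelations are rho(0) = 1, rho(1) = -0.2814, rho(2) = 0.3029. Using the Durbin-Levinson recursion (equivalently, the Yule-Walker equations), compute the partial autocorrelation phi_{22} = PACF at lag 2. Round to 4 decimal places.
\phi_{22} = 0.2430

The PACF at lag k is phi_{kk}, the last component of the solution
to the Yule-Walker system G_k phi = r_k where
  (G_k)_{ij} = rho(|i - j|), (r_k)_i = rho(i), i,j = 1..k.
Equivalently, Durbin-Levinson gives phi_{kk} iteratively:
  phi_{11} = rho(1)
  phi_{kk} = [rho(k) - sum_{j=1..k-1} phi_{k-1,j} rho(k-j)]
            / [1 - sum_{j=1..k-1} phi_{k-1,j} rho(j)],
  phi_{k,j} = phi_{k-1,j} - phi_{kk} phi_{k-1,k-j},  j = 1..k-1.
Step k = 1:
  phi_11 = rho(1) = -0.2814.
Step k = 2:
  phi_22 = [rho(2) - phi_11 rho(1)] / [1 - phi_11 rho(1)] = [0.3029 - (-0.2814)(-0.2814)] / [1 - (-0.2814)(-0.2814)]
         = 0.22371404 / 0.92081404 = 0.243.
Therefore phi_{22} = 0.2430.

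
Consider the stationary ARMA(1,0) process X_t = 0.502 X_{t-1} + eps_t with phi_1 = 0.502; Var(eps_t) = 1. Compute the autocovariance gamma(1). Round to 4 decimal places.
\gamma(1) = 0.6711

Multiply the model equation by X_{t-k} and take expectations. With theta_0 = psi_0 = 1 and psi_j the MA(infinity) weights, this gives
  gamma(k) - sum_i phi_i gamma(k-i) = c_k,
  c_k = sigma^2 * sum_{j=k..q} theta_j psi_{j-k}   (c_k = 0 for k > q),
using gamma(-m) = gamma(m).
Pure AR (q = 0): c_0 = sigma^2 = 1, c_k = 0 for k >= 1.
Equations for k = 0 and k = 1 (AR order 1):
  gamma(0) = phi_1 gamma(1) + c_0
  gamma(1) = phi_1 gamma(0) + c_1
Substituting the second into the first: gamma(0) (1 - phi_1^2) = c_0 + phi_1 c_1, so
  gamma(0) = c_0 / (1 - phi_1^2) = 1 / (1 - (0.502)^2) = 1 / 0.747996 = 1.336906.
  gamma(1) = phi_1 gamma(0) = (0.502)(1.336906) = 0.671127.
Therefore gamma(1) = 0.6711 (to 4 decimal places).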